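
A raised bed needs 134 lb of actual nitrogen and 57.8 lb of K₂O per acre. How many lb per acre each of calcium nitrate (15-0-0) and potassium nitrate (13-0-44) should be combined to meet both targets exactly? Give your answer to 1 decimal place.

779.5 lb calcium nitrate, 131.4 lb potassium nitrate

Per-acre balance (a = calcium nitrate, b = potassium nitrate):
N: 0.15·a + 0.13·b = 134
K₂O: 0·a + 0.44·b = 57.8
Solving simultaneously: a = 779.485, b = 131.364.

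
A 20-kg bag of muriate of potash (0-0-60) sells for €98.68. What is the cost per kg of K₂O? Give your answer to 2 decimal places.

K₂O in bag = 20 × 60% = 12 kg.
Cost per kg K₂O = €98.68 / 12 = €8.2233.

€8.22 per kg K₂O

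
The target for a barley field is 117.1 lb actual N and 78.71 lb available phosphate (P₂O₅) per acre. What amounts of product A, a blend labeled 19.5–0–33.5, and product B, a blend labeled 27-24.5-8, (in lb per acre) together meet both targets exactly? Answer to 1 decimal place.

155.7 lb product A, 321.3 lb product B

Per-acre balance (a = product A, b = product B):
N: 0.195·a + 0.27·b = 117.1
P₂O₅: 0·a + 0.245·b = 78.71
Solving simultaneously: a = 155.684, b = 321.265.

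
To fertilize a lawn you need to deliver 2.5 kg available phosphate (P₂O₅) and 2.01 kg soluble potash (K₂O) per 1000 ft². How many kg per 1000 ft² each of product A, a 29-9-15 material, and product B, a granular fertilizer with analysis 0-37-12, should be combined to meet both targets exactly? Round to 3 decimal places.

With a, b = kg per 1000 ft² of product A and product B:
P₂O₅: 0.09·a + 0.37·b = 2.5
K₂O: 0.15·a + 0.12·b = 2.01
Eliminate a: (row1) − 0.09/0.15·(row2) → 0.298·b = 1.294, so b = 4.34228.
Back-substitute: a = (2.5 − 0.37·4.34228) / 0.09 = 9.92617.

9.926 kg product A, 4.342 kg product B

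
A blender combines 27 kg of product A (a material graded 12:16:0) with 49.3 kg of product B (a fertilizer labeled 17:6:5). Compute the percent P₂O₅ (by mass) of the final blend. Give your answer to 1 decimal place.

Total mass = 27 + 49.3 = 76.3 kg.
P₂O₅ mass = 16%×27 + 6%×49.3 = 7.278 kg.
% P₂O₅ = 7.278 / 76.3 = 9.53866%.

9.5% P₂O₅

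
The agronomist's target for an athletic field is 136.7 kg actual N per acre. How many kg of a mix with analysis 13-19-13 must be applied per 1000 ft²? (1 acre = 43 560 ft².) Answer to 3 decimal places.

24.140 kg of product per thousand sq ft

Product per acre = 136.7 / 13% = 1051.54 kg.
Convert to per 1000 ft²: 1051.54 × 0.0229568 = 24.140001 kg.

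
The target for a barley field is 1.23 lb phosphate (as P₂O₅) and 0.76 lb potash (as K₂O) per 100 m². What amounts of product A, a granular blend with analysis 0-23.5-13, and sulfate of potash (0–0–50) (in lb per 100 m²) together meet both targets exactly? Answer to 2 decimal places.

5.23 lb product A, 0.16 lb sulfate of potash

Per-100 m² balance (a = product A, b = sulfate of potash):
P₂O₅: 0.235·a + 0·b = 1.23
K₂O: 0.13·a + 0.5·b = 0.76
From row1: a = (1.23 − 0·b) / 0.235.
Into row2: 0.13·(1.23 − 0·b)/0.235 + 0.5·b = 0.76 → b = 0.159149, a = 5.23404.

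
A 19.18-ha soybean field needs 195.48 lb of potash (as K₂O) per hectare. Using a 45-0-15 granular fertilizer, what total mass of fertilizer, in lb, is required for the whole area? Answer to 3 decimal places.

Product per hectare = 195.48 / 15% = 1303.2 lb.
Total product = 1303.2 × 19.18 = 24995.376 lb.

24995.376 lb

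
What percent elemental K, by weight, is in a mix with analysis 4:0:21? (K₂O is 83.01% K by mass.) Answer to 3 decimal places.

17.432% K

%K = 21 × 0.8301 = 17.4321%.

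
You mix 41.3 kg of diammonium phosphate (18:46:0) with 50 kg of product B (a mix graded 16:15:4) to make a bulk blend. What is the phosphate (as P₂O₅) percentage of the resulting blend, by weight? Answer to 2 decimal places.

29.02% P₂O₅

Total mass = 41.3 + 50 = 91.3 kg.
P₂O₅ mass = 46%×41.3 + 15%×50 = 26.498 kg.
% P₂O₅ = 26.498 / 91.3 = 29.023%.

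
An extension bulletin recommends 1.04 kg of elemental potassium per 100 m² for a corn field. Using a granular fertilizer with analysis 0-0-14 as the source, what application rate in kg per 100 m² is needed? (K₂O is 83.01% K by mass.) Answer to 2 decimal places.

8.95 kg of product per hundred sq m

As K₂O: 1.04 / 0.8301 = 1.25286 kg per 100 m².
Product per 100 m² = 1.25286 / 14% = 8.94901 kg.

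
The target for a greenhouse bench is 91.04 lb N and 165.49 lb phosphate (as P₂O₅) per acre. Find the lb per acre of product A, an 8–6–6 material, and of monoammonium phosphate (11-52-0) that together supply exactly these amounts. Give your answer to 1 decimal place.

Let a = lb of product A, b = lb of monoammonium phosphate (per acre).
N: 0.08·a + 0.11·b = 91.04
P₂O₅: 0.06·a + 0.52·b = 165.49
Eliminate a: (row1) − 0.08/0.06·(row2) → -0.583333·b = -129.613, so b = 222.194.
Back-substitute: a = (91.04 − 0.11·222.194) / 0.08 = 832.483.

832.5 lb product A, 222.2 lb monoammonium phosphate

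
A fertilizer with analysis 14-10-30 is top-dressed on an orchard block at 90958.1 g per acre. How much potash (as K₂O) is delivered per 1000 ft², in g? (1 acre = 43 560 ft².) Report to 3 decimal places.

K₂O per acre = 90958.1 × 30% = 27287.4 g.
Convert to per 1000 ft²: 27287.4 × 0.0229568 = 626.4332 g.

626.433 g K₂O per thousand sq ft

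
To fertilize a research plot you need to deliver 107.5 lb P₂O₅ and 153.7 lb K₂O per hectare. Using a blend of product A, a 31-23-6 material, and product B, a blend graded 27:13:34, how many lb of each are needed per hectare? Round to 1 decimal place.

235.4 lb product A, 410.5 lb product B

Let a = lb of product A, b = lb of product B (per hectare).
P₂O₅: 0.23·a + 0.13·b = 107.5
K₂O: 0.06·a + 0.34·b = 153.7
From row1: a = (107.5 − 0.13·b) / 0.23.
Into row2: 0.06·(107.5 − 0.13·b)/0.23 + 0.34·b = 153.7 → b = 410.526, a = 235.355.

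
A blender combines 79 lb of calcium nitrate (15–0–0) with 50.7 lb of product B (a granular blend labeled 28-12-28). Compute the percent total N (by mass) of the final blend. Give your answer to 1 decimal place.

Total mass = 79 + 50.7 = 129.7 lb.
N mass = 15%×79 + 28%×50.7 = 26.046 lb.
% N = 26.046 / 129.7 = 20.0817%.

20.1% N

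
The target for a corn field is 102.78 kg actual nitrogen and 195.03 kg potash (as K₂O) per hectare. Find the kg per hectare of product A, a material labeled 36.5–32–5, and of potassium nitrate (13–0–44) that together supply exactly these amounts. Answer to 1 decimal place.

Per-hectare balance (a = product A, b = potassium nitrate):
N: 0.365·a + 0.13·b = 102.78
K₂O: 0.05·a + 0.44·b = 195.03
Solving simultaneously: a = 128.938, b = 428.598.

128.9 kg product A, 428.6 kg potassium nitrate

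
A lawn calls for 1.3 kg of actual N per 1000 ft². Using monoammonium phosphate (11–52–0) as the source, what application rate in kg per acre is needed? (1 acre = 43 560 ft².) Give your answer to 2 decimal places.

Product per 1000 ft² = 1.3 / 11% = 11.8182 kg.
Convert to per acre: 11.8182 × 43.56 = 514.8 kg.

514.80 kg of product per acre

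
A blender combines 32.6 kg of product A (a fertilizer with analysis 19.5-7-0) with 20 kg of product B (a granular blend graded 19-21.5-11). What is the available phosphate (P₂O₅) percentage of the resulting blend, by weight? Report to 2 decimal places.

Total mass = 32.6 + 20 = 52.6 kg.
P₂O₅ mass = 7%×32.6 + 21.5%×20 = 6.582 kg.
% P₂O₅ = 6.582 / 52.6 = 12.5133%.

12.51% P₂O₅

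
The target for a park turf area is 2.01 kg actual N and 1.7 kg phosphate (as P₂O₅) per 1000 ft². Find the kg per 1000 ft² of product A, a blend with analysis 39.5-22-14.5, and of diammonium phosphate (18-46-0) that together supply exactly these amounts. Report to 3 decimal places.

4.353 kg product A, 1.614 kg diammonium phosphate

Per-1000 ft² balance (a = product A, b = diammonium phosphate):
N: 0.395·a + 0.18·b = 2.01
P₂O₅: 0.22·a + 0.46·b = 1.7
Eliminate b: (row1) − 0.18/0.46·(row2) → 0.308913·a = 1.34478, so a = 4.35327.
Then b = (1.7 − 0.22·4.35327) / 0.46 = 1.61365.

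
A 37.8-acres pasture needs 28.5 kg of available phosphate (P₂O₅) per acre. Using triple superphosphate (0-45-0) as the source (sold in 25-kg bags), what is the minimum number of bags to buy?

Product per acre = 28.5 / 45% = 63.3333 kg.
Total product = 63.3333 × 37.8 = 2394 kg.
Bags = ⌈2394 / 25⌉ = 96.

96 bags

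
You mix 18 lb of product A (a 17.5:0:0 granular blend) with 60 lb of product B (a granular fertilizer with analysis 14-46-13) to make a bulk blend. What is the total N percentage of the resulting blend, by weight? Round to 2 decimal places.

Total mass = 18 + 60 = 78 lb.
N mass = 17.5%×18 + 14%×60 = 11.55 lb.
% N = 11.55 / 78 = 14.8077%.

14.81% N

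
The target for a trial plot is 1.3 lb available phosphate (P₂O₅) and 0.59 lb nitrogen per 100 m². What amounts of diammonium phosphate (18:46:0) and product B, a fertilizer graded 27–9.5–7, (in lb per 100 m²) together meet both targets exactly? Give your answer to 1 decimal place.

With a, b = lb per 100 m² of diammonium phosphate and product B:
P₂O₅: 0.46·a + 0.095·b = 1.3
N: 0.18·a + 0.27·b = 0.59
Eliminate a: (row1) − 0.46/0.18·(row2) → -0.595·b = -0.207778, so b = 0.349206.
Back-substitute: a = (1.3 − 0.095·0.349206) / 0.46 = 2.75397.

2.8 lb diammonium phosphate, 0.3 lb product B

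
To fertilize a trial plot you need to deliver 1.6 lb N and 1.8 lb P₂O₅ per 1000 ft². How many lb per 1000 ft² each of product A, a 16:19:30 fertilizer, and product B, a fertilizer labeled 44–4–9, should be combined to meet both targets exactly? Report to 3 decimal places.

Let a = lb of product A, b = lb of product B (per 1000 ft²).
N: 0.16·a + 0.44·b = 1.6
P₂O₅: 0.19·a + 0.04·b = 1.8
From row1: a = (1.6 − 0.44·b) / 0.16.
Into row2: 0.19·(1.6 − 0.44·b)/0.16 + 0.04·b = 1.8 → b = 0.207254, a = 9.43005.

9.430 lb product A, 0.207 lb product B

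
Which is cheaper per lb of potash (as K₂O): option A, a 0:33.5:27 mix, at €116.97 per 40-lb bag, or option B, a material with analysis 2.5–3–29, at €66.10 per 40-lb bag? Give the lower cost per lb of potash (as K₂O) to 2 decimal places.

€5.70 per lb K₂O (option B)

option A: K₂O per bag = 40 × 27% = 10.8 lb; cost = 116.97 / 10.8 = €10.8306/lb K₂O.
option B: K₂O per bag = 40 × 29% = 11.6 lb; cost = 66.10 / 11.6 = €5.6983/lb K₂O.
option B is cheaper.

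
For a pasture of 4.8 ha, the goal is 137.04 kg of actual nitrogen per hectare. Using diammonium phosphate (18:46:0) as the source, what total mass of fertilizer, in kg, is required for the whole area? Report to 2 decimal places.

3654.40 kg

Product per hectare = 137.04 / 18% = 761.333 kg.
Total product = 761.333 × 4.8 = 3654.4 kg.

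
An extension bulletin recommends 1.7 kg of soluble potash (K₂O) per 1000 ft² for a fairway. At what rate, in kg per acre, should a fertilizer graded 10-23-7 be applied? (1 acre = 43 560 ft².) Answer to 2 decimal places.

Product per 1000 ft² = 1.7 / 7% = 24.2857 kg.
Convert to per acre: 24.2857 × 43.56 = 1057.886 kg.

1057.89 kg of product per acre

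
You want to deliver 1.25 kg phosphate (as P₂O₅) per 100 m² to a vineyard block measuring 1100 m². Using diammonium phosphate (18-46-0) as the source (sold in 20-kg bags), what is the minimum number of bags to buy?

2 bags

Product per 100 m² = 1.25 / 46% = 2.71739 kg.
Total product = 2.71739 × 1100 / 100 = 29.8913 kg.
Bags = ⌈29.8913 / 20⌉ = 2.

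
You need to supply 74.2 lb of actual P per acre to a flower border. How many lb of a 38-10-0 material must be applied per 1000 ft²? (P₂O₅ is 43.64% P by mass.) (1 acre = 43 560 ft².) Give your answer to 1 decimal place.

39.0 lb of product per thousand sq ft

As P₂O₅: 74.2 / 0.4364 = 170.027 lb per acre.
Product per acre = 170.027 / 10% = 1700.27 lb.
Convert to per 1000 ft²: 1700.27 × 0.0229568 = 39.0329 lb.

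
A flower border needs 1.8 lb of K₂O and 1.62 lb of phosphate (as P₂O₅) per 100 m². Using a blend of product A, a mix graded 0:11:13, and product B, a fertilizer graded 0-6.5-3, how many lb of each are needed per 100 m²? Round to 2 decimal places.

13.28 lb product A, 2.45 lb product B

With a, b = lb per 100 m² of product A and product B:
K₂O: 0.13·a + 0.03·b = 1.8
P₂O₅: 0.11·a + 0.065·b = 1.62
Eliminate b: (row1) − 0.03/0.065·(row2) → 0.0792308·a = 1.05231, so a = 13.2816.
Then b = (1.62 − 0.11·13.2816) / 0.065 = 2.4466.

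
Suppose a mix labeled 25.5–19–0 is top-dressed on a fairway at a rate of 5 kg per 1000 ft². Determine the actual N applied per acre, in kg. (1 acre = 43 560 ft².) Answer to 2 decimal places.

55.54 kg N per acre

nitrogen per 1000 ft² = 5 × 25.5% = 1.275 kg.
Convert to per acre: 1.275 × 43.56 = 55.539 kg.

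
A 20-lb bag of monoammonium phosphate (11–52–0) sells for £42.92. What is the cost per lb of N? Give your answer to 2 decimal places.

£19.51 per lb N

N in bag = 20 × 11% = 2.2 lb.
Cost per lb N = £42.92 / 2.2 = £19.5091.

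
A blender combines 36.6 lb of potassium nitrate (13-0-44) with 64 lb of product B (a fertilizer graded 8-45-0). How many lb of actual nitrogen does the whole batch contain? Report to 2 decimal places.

9.88 lb N

N mass = 13%×36.6 + 8%×64 = 9.878 lb.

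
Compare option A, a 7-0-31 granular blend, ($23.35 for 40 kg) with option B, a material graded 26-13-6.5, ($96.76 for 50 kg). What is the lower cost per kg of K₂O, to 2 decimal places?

option A: K₂O per bag = 40 × 31% = 12.4 kg; cost = 23.35 / 12.4 = $1.8831/kg K₂O.
option B: K₂O per bag = 50 × 6.5% = 3.25 kg; cost = 96.76 / 3.25 = $29.7723/kg K₂O.
option A is cheaper.

$1.88 per kg K₂O (option A)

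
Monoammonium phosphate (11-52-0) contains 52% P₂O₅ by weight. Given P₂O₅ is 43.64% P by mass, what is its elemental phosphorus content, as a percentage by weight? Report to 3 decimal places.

%P = 52 × 0.4364 = 22.6928%.

22.693% P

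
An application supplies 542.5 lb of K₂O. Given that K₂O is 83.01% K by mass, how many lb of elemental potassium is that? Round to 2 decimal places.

K = 542.5 × 0.8301 = 450.329 lb.

450.33 lb K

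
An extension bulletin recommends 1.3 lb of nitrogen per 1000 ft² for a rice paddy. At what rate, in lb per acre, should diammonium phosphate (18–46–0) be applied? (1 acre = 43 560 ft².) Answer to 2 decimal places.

Product per 1000 ft² = 1.3 / 18% = 7.22222 lb.
Convert to per acre: 7.22222 × 43.56 = 314.6 lb.

314.60 lb of product per acre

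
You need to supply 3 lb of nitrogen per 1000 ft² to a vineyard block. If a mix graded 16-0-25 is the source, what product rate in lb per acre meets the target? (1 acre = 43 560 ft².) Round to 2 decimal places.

Product per 1000 ft² = 3 / 16% = 18.75 lb.
Convert to per acre: 18.75 × 43.56 = 816.75 lb.

816.75 lb of product per acre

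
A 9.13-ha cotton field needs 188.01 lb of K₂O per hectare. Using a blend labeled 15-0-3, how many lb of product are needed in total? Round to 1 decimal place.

Product per hectare = 188.01 / 3% = 6267 lb.
Total product = 6267 × 9.13 = 57217.71 lb.

57217.7 lb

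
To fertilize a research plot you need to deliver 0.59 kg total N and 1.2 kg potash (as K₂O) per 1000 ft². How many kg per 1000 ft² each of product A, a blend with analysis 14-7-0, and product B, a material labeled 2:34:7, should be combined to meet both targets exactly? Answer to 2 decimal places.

Per-1000 ft² balance (a = product A, b = product B):
N: 0.14·a + 0.02·b = 0.59
K₂O: 0·a + 0.07·b = 1.2
Solving simultaneously: a = 1.76531, b = 17.1429.

1.77 kg product A, 17.14 kg product B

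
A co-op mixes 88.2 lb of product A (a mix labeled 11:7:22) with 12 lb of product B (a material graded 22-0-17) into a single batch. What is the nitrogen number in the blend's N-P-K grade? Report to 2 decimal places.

12.32% N

Total mass = 88.2 + 12 = 100.2 lb.
N mass = 11%×88.2 + 22%×12 = 12.342 lb.
% N = 12.342 / 100.2 = 12.3174%.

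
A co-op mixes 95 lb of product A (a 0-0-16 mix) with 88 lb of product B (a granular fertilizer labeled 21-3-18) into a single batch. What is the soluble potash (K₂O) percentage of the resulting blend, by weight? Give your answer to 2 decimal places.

16.96% K₂O

Total mass = 95 + 88 = 183 lb.
K₂O mass = 16%×95 + 18%×88 = 31.04 lb.
% K₂O = 31.04 / 183 = 16.9617%.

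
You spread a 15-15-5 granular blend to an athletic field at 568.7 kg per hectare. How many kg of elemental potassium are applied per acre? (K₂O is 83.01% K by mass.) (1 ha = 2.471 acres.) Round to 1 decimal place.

K₂O per hectare = 568.7 × 5% = 28.435 kg.
Elemental K = 28.435 × 0.8301 = 23.6039 kg per hectare.
Convert to per acre: 23.6039 × 0.404694 = 9.55236 kg.

9.6 kg K per acre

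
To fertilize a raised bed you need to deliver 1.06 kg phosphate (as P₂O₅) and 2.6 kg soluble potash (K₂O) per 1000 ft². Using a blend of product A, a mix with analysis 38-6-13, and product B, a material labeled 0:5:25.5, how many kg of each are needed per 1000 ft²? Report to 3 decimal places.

15.943 kg product A, 2.068 kg product B

Per-1000 ft² balance (a = product A, b = product B):
P₂O₅: 0.06·a + 0.05·b = 1.06
K₂O: 0.13·a + 0.255·b = 2.6
Solving simultaneously: a = 15.9432, b = 2.06818.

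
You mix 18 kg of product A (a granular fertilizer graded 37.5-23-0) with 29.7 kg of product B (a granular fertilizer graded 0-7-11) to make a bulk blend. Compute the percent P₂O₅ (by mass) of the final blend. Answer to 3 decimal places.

Total mass = 18 + 29.7 = 47.7 kg.
P₂O₅ mass = 23%×18 + 7%×29.7 = 6.219 kg.
% P₂O₅ = 6.219 / 47.7 = 13.0377%.

13.038% P₂O₅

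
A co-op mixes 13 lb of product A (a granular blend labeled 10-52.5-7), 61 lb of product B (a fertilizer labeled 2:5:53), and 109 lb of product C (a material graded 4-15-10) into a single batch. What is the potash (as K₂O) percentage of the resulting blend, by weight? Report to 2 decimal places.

Total mass = 13 + 61 + 109 = 183 lb.
K₂O mass = 7%×13 + 53%×61 + 10%×109 = 44.14 lb.
% K₂O = 44.14 / 183 = 24.1202%.

24.12% K₂O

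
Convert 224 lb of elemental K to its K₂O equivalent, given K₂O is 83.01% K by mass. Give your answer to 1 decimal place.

269.8 lb K₂O

K₂O = 224 / 0.8301 = 269.847 lb.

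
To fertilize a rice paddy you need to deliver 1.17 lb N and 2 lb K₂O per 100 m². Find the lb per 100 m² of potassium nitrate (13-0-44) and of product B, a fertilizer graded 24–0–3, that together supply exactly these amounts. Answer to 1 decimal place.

With a, b = lb per 100 m² of potassium nitrate and product B:
N: 0.13·a + 0.24·b = 1.17
K₂O: 0.44·a + 0.03·b = 2
From row1: a = (1.17 − 0.24·b) / 0.13.
Into row2: 0.44·(1.17 − 0.24·b)/0.13 + 0.03·b = 2 → b = 2.50541, a = 4.37463.

4.4 lb potassium nitrate, 2.5 lb product B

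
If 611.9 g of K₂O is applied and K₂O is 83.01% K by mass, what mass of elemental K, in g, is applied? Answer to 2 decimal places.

507.94 g K

K = 611.9 × 0.8301 = 507.938 g.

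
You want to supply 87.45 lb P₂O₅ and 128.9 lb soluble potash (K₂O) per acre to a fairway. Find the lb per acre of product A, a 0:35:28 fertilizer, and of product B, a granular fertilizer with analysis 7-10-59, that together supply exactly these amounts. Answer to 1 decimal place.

216.8 lb product A, 115.6 lb product B

Let a = lb of product A, b = lb of product B (per acre).
P₂O₅: 0.35·a + 0.1·b = 87.45
K₂O: 0.28·a + 0.59·b = 128.9
From row1: a = (87.45 − 0.1·b) / 0.35.
Into row2: 0.28·(87.45 − 0.1·b)/0.35 + 0.59·b = 128.9 → b = 115.569, a = 216.838.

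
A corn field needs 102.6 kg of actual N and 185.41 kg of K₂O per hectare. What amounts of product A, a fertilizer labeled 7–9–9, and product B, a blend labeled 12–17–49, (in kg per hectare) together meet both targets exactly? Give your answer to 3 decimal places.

1192.545 kg product A, 159.349 kg product B

Let a = kg of product A, b = kg of product B (per hectare).
N: 0.07·a + 0.12·b = 102.6
K₂O: 0.09·a + 0.49·b = 185.41
From row1: a = (102.6 − 0.12·b) / 0.07.
Into row2: 0.09·(102.6 − 0.12·b)/0.07 + 0.49·b = 185.41 → b = 159.3489, a = 1192.5447.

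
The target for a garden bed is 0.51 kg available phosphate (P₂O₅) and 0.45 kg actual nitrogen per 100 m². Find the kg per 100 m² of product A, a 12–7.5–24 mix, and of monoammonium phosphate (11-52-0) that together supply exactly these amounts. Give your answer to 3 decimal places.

Per-100 m² balance (a = product A, b = monoammonium phosphate):
P₂O₅: 0.075·a + 0.52·b = 0.51
N: 0.12·a + 0.11·b = 0.45
Eliminate a: (row1) − 0.075/0.12·(row2) → 0.45125·b = 0.22875, so b = 0.506925.
Back-substitute: a = (0.51 − 0.52·0.506925) / 0.075 = 3.28532.

3.285 kg product A, 0.507 kg monoammonium phosphate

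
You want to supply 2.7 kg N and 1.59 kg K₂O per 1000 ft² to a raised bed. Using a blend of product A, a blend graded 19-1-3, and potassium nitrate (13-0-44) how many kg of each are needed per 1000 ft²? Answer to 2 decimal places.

With a, b = kg per 1000 ft² of product A and potassium nitrate:
N: 0.19·a + 0.13·b = 2.7
K₂O: 0.03·a + 0.44·b = 1.59
From row1: a = (2.7 − 0.13·b) / 0.19.
Into row2: 0.03·(2.7 − 0.13·b)/0.19 + 0.44·b = 1.59 → b = 2.77415, a = 12.3124.

12.31 kg product A, 2.77 kg potassium nitrate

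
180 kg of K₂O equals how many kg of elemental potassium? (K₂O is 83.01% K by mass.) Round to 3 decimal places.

K = 180 × 0.8301 = 149.418 kg.

149.418 kg K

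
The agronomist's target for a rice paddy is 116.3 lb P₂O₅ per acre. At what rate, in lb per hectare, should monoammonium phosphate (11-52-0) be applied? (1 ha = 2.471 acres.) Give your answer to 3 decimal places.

552.649 lb of product per hectare

Product per acre = 116.3 / 52% = 223.654 lb.
Convert to per hectare: 223.654 × 2.471 = 552.6487 lb.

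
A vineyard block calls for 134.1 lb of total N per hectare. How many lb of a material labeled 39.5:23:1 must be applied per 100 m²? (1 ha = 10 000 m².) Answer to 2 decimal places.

Product per hectare = 134.1 / 39.5% = 339.494 lb.
Convert to per 100 m²: 339.494 × 0.01 = 3.39494 lb.

3.39 lb of product per hundred sq m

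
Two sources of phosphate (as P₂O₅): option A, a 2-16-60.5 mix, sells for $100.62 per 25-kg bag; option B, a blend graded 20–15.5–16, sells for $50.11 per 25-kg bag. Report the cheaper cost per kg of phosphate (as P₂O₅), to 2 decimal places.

$12.93 per kg P₂O₅ (option B)

option A: P₂O₅ per bag = 25 × 16% = 4 kg; cost = 100.62 / 4 = $25.1550/kg P₂O₅.
option B: P₂O₅ per bag = 25 × 15.5% = 3.875 kg; cost = 50.11 / 3.875 = $12.9316/kg P₂O₅.
option B is cheaper.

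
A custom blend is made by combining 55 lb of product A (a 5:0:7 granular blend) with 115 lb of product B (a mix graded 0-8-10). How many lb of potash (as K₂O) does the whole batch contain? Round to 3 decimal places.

K₂O mass = 7%×55 + 10%×115 = 15.35 lb.

15.350 lb K₂O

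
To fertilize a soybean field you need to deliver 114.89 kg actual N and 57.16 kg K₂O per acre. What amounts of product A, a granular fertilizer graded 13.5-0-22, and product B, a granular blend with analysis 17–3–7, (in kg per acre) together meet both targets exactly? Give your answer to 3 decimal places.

With a, b = kg per acre of product A and product B:
N: 0.135·a + 0.17·b = 114.89
K₂O: 0.22·a + 0.07·b = 57.16
Eliminate a: (row1) − 0.135/0.22·(row2) → 0.127045·b = 79.8145, so b = 628.2361.
Back-substitute: a = (114.89 − 0.17·628.2361) / 0.135 = 59.9249.

59.925 kg product A, 628.236 kg product B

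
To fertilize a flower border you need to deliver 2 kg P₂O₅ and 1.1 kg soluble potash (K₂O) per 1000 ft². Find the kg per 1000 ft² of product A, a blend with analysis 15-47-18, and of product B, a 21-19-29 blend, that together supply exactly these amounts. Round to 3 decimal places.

Per-1000 ft² balance (a = product A, b = product B):
P₂O₅: 0.47·a + 0.19·b = 2
K₂O: 0.18·a + 0.29·b = 1.1
Solving simultaneously: a = 3.63369, b = 1.53771.

3.634 kg product A, 1.538 kg product B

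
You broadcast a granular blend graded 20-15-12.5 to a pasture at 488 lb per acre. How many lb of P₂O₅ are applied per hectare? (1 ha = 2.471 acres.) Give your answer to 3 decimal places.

180.877 lb P₂O₅ per hectare

P₂O₅ per acre = 488 × 15% = 73.2 lb.
Convert to per hectare: 73.2 × 2.471 = 180.8772 lb.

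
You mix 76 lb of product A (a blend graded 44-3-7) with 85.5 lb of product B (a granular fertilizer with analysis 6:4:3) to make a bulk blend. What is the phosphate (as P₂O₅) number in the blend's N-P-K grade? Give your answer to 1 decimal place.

Total mass = 76 + 85.5 = 161.5 lb.
P₂O₅ mass = 3%×76 + 4%×85.5 = 5.7 lb.
% P₂O₅ = 5.7 / 161.5 = 3.52941%.

3.5% P₂O₅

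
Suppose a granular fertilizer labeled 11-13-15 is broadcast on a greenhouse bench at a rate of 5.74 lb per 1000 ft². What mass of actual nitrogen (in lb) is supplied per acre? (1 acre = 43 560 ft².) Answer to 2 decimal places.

nitrogen per 1000 ft² = 5.74 × 11% = 0.6314 lb.
Convert to per acre: 0.6314 × 43.56 = 27.5038 lb.

27.50 lb N per acre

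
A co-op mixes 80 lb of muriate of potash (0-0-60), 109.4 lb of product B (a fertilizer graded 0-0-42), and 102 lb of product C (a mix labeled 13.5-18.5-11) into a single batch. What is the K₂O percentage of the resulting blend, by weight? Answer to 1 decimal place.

36.1% K₂O

Total mass = 80 + 109.4 + 102 = 291.4 lb.
K₂O mass = 60%×80 + 42%×109.4 + 11%×102 = 105.168 lb.
% K₂O = 105.168 / 291.4 = 36.0906%.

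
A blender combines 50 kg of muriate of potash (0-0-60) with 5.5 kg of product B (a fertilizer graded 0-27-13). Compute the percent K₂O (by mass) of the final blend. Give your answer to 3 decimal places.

55.342% K₂O

Total mass = 50 + 5.5 = 55.5 kg.
K₂O mass = 60%×50 + 13%×5.5 = 30.715 kg.
% K₂O = 30.715 / 55.5 = 55.3423%.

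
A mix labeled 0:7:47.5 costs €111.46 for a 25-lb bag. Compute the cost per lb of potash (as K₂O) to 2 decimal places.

K₂O in bag = 25 × 47.5% = 11.875 lb.
Cost per lb K₂O = €111.46 / 11.875 = €9.3861.

€9.39 per lb K₂O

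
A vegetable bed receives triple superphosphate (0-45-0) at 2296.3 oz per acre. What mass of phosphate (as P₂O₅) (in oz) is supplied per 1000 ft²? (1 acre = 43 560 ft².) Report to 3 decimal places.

23.722 oz P₂O₅ per thousand sq ft

P₂O₅ per acre = 2296.3 × 45% = 1033.34 oz.
Convert to per 1000 ft²: 1033.34 × 0.0229568 = 23.7221 oz.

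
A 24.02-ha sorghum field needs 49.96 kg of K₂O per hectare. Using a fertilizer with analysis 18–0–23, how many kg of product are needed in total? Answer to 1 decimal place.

5217.6 kg

Product per hectare = 49.96 / 23% = 217.217 kg.
Total product = 217.217 × 24.02 = 5217.56 kg.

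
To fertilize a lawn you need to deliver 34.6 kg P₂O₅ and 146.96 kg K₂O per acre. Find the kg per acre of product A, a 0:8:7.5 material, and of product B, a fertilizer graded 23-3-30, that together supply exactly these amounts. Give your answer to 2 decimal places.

With a, b = kg per acre of product A and product B:
P₂O₅: 0.08·a + 0.03·b = 34.6
K₂O: 0.075·a + 0.3·b = 146.96
Eliminate a: (row1) − 0.08/0.075·(row2) → -0.29·b = -122.157, so b = 421.232.
Back-substitute: a = (34.6 − 0.03·421.232) / 0.08 = 274.538.

274.54 kg product A, 421.23 kg product B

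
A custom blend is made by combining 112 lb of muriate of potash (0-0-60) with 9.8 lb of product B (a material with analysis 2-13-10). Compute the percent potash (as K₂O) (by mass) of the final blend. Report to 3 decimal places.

Total mass = 112 + 9.8 = 121.8 lb.
K₂O mass = 60%×112 + 10%×9.8 = 68.18 lb.
% K₂O = 68.18 / 121.8 = 55.97701%.

55.977% K₂O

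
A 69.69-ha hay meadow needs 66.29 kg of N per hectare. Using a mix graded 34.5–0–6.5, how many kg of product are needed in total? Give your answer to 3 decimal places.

Product per hectare = 66.29 / 34.5% = 192.145 kg.
Total product = 192.145 × 69.69 = 13390.58 kg.

13390.580 kg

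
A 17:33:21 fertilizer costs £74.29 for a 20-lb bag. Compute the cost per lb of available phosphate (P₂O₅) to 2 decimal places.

£11.26 per lb P₂O₅

P₂O₅ in bag = 20 × 33% = 6.6 lb.
Cost per lb P₂O₅ = £74.29 / 6.6 = £11.2561.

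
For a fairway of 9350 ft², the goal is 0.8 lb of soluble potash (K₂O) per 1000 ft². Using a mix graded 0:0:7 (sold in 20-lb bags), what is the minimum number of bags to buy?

Product per 1000 ft² = 0.8 / 7% = 11.4286 lb.
Total product = 11.4286 × 9350 / 1000 = 106.857 lb.
Bags = ⌈106.857 / 20⌉ = 6.

6 bags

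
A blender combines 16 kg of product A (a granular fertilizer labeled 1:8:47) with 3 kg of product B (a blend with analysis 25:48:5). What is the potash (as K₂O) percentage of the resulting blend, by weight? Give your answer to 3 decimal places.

40.368% K₂O

Total mass = 16 + 3 = 19 kg.
K₂O mass = 47%×16 + 5%×3 = 7.67 kg.
% K₂O = 7.67 / 19 = 40.3684%.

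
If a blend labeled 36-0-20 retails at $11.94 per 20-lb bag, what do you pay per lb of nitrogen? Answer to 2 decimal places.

$1.66 per lb N

N in bag = 20 × 36% = 7.2 lb.
Cost per lb N = $11.94 / 7.2 = $1.6583.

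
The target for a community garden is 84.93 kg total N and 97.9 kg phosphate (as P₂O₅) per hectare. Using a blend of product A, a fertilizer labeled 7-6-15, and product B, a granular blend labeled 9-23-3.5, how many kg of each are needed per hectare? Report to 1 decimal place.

1002.1 kg product A, 164.2 kg product B

With a, b = kg per hectare of product A and product B:
N: 0.07·a + 0.09·b = 84.93
P₂O₅: 0.06·a + 0.23·b = 97.9
Eliminate a: (row1) − 0.07/0.06·(row2) → -0.178333·b = -29.2867, so b = 164.224.
Back-substitute: a = (84.93 − 0.09·164.224) / 0.07 = 1002.14.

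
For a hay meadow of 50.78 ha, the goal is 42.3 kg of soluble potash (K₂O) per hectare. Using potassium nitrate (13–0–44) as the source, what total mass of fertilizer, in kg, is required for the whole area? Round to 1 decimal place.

Product per hectare = 42.3 / 44% = 96.1364 kg.
Total product = 96.1364 × 50.78 = 4881.805 kg.

4881.8 kg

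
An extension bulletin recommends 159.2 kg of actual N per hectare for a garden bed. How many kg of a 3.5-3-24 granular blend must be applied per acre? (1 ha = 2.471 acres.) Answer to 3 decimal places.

1840.782 kg of product per acre

Product per hectare = 159.2 / 3.5% = 4548.57 kg.
Convert to per acre: 4548.57 × 0.404694 = 1840.7816 kg.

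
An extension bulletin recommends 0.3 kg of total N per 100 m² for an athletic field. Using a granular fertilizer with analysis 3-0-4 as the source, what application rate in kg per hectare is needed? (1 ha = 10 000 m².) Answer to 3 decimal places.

1000.000 kg of product per hectare

Product per 100 m² = 0.3 / 3% = 10 kg.
Convert to per hectare: 10 × 100 = 1000 kg.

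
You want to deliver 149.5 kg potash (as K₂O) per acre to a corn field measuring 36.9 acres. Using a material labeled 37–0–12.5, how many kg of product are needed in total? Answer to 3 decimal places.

44132.400 kg

Product per acre = 149.5 / 12.5% = 1196 kg.
Total product = 1196 × 36.9 = 44132.4 kg.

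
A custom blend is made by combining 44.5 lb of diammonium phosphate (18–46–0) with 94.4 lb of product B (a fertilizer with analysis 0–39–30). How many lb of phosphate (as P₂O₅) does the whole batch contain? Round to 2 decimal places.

P₂O₅ mass = 46%×44.5 + 39%×94.4 = 57.286 lb.

57.29 lb P₂O₅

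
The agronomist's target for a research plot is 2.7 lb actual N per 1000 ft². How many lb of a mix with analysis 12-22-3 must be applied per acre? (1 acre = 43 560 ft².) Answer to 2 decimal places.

980.10 lb of product per acre

Product per 1000 ft² = 2.7 / 12% = 22.5 lb.
Convert to per acre: 22.5 × 43.56 = 980.1 lb.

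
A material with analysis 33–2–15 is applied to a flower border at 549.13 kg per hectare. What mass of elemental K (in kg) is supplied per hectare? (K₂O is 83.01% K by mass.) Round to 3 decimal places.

K₂O per hectare = 549.13 × 15% = 82.3695 kg.
Elemental K = 82.3695 × 0.8301 = 68.3749 kg per hectare.

68.375 kg K per hectare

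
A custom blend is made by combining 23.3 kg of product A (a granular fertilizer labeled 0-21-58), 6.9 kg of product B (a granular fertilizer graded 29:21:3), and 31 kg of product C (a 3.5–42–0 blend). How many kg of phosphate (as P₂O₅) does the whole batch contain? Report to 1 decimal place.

19.4 kg P₂O₅

P₂O₅ mass = 21%×23.3 + 21%×6.9 + 42%×31 = 19.362 kg.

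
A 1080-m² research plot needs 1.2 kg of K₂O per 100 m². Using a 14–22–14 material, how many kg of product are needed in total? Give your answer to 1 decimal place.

92.6 kg

Product per 100 m² = 1.2 / 14% = 8.57143 kg.
Total product = 8.57143 × 1080 / 100 = 92.5714 kg.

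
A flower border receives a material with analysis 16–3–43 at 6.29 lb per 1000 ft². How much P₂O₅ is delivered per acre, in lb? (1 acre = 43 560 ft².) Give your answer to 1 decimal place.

8.2 lb P₂O₅ per acre

P₂O₅ per 1000 ft² = 6.29 × 3% = 0.1887 lb.
Convert to per acre: 0.1887 × 43.56 = 8.21977 lb.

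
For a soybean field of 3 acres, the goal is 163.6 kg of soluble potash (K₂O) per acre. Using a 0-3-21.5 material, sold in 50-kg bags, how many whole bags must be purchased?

Product per acre = 163.6 / 21.5% = 760.93 kg.
Total product = 760.93 × 3 = 2282.79 kg.
Bags = ⌈2282.79 / 50⌉ = 46.

46 bags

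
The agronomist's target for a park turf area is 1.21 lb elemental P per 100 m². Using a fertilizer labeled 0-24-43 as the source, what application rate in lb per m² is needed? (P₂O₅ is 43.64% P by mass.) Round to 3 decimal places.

0.116 lb of product per sq m

As P₂O₅: 1.21 / 0.4364 = 2.77269 lb per 100 m².
Product per 100 m² = 2.77269 / 24% = 11.5529 lb.
Convert to per m²: 11.5529 × 0.01 = 0.115529 lb.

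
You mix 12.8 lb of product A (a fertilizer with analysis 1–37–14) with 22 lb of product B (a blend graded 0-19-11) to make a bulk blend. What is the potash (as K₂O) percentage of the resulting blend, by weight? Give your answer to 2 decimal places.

Total mass = 12.8 + 22 = 34.8 lb.
K₂O mass = 14%×12.8 + 11%×22 = 4.212 lb.
% K₂O = 4.212 / 34.8 = 12.1034%.

12.10% K₂O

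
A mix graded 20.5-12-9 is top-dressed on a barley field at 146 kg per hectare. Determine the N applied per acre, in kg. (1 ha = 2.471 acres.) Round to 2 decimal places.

12.11 kg N per acre

nitrogen per hectare = 146 × 20.5% = 29.93 kg.
Convert to per acre: 29.93 × 0.404694 = 12.1125 kg.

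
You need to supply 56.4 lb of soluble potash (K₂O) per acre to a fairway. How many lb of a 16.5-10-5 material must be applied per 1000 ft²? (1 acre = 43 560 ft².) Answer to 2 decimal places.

Product per acre = 56.4 / 5% = 1128 lb.
Convert to per 1000 ft²: 1128 × 0.0229568 = 25.8953 lb.

25.90 lb of product per thousand sq ft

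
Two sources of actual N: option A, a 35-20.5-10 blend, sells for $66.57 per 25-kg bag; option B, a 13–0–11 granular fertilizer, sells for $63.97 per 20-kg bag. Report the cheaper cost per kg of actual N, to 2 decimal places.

$7.61 per kg N (option A)

option A: N per bag = 25 × 35% = 8.75 kg; cost = 66.57 / 8.75 = $7.6080/kg N.
option B: N per bag = 20 × 13% = 2.6 kg; cost = 63.97 / 2.6 = $24.6038/kg N.
option A is cheaper.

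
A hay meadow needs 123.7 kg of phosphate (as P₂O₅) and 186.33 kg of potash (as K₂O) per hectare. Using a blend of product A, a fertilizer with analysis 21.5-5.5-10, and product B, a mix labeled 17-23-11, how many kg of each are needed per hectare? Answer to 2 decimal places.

1725.60 kg product A, 125.18 kg product B

With a, b = kg per hectare of product A and product B:
P₂O₅: 0.055·a + 0.23·b = 123.7
K₂O: 0.1·a + 0.11·b = 186.33
Eliminate b: (row1) − 0.23/0.11·(row2) → -0.154091·a = -265.899, so a = 1725.599.
Then b = (186.33 − 0.1·1725.599) / 0.11 = 125.183.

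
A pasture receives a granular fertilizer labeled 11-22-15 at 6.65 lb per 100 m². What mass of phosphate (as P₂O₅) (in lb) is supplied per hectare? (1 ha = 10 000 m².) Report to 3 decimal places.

146.300 lb P₂O₅ per hectare

P₂O₅ per 100 m² = 6.65 × 22% = 1.463 lb.
Convert to per hectare: 1.463 × 100 = 146.3 lb.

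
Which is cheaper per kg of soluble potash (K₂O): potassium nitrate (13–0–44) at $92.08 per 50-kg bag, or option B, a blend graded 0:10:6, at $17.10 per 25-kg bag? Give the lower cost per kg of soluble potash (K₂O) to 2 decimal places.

potassium nitrate: K₂O per bag = 50 × 44% = 22 kg; cost = 92.08 / 22 = $4.1855/kg K₂O.
option B: K₂O per bag = 25 × 6% = 1.5 kg; cost = 17.10 / 1.5 = $11.4000/kg K₂O.
potassium nitrate is cheaper.

$4.19 per kg K₂O (potassium nitrate)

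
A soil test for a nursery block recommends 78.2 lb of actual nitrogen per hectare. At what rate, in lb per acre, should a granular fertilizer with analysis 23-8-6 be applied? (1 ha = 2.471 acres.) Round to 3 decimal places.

Product per hectare = 78.2 / 23% = 340 lb.
Convert to per acre: 340 × 0.404694 = 137.5961 lb.

137.596 lb of product per acre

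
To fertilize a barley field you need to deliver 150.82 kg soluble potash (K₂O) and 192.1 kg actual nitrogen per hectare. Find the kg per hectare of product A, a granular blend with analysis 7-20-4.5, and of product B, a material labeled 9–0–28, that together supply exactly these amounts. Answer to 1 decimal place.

2586.1 kg product A, 123.0 kg product B

Let a = kg of product A, b = kg of product B (per hectare).
K₂O: 0.045·a + 0.28·b = 150.82
N: 0.07·a + 0.09·b = 192.1
Eliminate a: (row1) − 0.045/0.07·(row2) → 0.222143·b = 27.3271, so b = 123.016.
Back-substitute: a = (150.82 − 0.28·123.016) / 0.045 = 2586.12.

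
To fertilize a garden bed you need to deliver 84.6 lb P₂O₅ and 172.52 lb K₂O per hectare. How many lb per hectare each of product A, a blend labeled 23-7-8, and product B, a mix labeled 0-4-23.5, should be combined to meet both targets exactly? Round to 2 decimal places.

Let a = lb of product A, b = lb of product B (per hectare).
P₂O₅: 0.07·a + 0.04·b = 84.6
K₂O: 0.08·a + 0.235·b = 172.52
From row1: a = (84.6 − 0.04·b) / 0.07.
Into row2: 0.08·(84.6 − 0.04·b)/0.07 + 0.235·b = 172.52 → b = 400.634, a = 979.638.

979.64 lb product A, 400.63 lb product B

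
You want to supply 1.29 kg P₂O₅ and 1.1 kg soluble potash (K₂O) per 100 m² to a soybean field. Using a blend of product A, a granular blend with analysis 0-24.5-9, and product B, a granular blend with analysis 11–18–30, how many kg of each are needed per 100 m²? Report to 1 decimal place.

Per-100 m² balance (a = product A, b = product B):
P₂O₅: 0.245·a + 0.18·b = 1.29
K₂O: 0.09·a + 0.3·b = 1.1
Eliminate a: (row1) − 0.245/0.09·(row2) → -0.636667·b = -1.70444, so b = 2.67714.
Back-substitute: a = (1.29 − 0.18·2.67714) / 0.245 = 3.29843.

3.3 kg product A, 2.7 kg product B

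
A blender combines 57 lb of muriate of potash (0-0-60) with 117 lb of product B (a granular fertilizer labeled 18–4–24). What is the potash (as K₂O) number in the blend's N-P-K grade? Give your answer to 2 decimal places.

35.79% K₂O

Total mass = 57 + 117 = 174 lb.
K₂O mass = 60%×57 + 24%×117 = 62.28 lb.
% K₂O = 62.28 / 174 = 35.7931%.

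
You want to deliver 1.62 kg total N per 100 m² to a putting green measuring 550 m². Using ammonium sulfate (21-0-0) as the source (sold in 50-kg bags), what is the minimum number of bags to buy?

1 bags

Product per 100 m² = 1.62 / 21% = 7.71429 kg.
Total product = 7.71429 × 550 / 100 = 42.4286 kg.
Bags = ⌈42.4286 / 50⌉ = 1.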